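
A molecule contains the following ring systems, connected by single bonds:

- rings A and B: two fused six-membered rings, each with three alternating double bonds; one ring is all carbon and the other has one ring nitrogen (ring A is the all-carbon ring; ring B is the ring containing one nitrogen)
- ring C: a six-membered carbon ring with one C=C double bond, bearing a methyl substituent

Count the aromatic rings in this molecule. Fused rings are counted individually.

Rings A and B form a fused bicyclic system (with one nitrogen) with 10 sp² atoms and 10 π electrons from ring double bonds. 10 = 4(2)+2, so the system is aromatic and both rings count as aromatic (quinoline).
Ring C has four sp³ carbons, so it is not fully conjugated — not aromatic (cyclohexene).
Aromatic: A, B. Total: 2.

2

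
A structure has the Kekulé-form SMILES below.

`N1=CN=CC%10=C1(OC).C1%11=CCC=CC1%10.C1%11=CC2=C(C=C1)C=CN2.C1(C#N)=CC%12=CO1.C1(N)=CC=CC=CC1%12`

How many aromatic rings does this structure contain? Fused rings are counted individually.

The SMILES encodes a six-membered ring with nitrogens at positions 1 and 3 and three alternating double bonds; a six-membered carbon ring with two isolated C=C double bonds and two sp³ carbons; a six-membered carbon ring with three alternating C=C double bonds, fused to a five-membered ring containing one N–H nitrogen and two C=C double bonds; a five-membered ring of four carbons and one oxygen, with two C=C double bonds; a seven-membered carbon ring with three C=C double bonds and one sp³ carbon.
The 6-membered ring with two nitrogens (1,3) has a continuous p-orbital overlap around the ring; 3 ring double bonds give 6 π electrons. 6 = 4(1)+2, so it is aromatic (pyrimidine).
The 6-membered ring has two sp³ carbons, so it is not fully conjugated — not aromatic (1,4-cyclohexadiene).
The fused 6/5-membered bicyclic (with one N–H) is a single π system with 9 sp² atoms and 10 π electrons from ring double bonds plus a heteroatom lone pair. 10 = 4(2)+2, so the system is aromatic and both rings count as aromatic (indole).
The 5-membered ring with one oxygen is fully conjugated (every ring atom contributes a p orbital); 2 ring double bonds (4 π electrons) plus a heteroatom lone pair (2) give 6 π electrons. 6 = 4(1)+2, so it is aromatic (furan).
The 7-membered ring has one sp³ carbon, so it is not fully conjugated — not aromatic (cycloheptatriene).
4 of the 6 rings are aromatic. Total: 4.

4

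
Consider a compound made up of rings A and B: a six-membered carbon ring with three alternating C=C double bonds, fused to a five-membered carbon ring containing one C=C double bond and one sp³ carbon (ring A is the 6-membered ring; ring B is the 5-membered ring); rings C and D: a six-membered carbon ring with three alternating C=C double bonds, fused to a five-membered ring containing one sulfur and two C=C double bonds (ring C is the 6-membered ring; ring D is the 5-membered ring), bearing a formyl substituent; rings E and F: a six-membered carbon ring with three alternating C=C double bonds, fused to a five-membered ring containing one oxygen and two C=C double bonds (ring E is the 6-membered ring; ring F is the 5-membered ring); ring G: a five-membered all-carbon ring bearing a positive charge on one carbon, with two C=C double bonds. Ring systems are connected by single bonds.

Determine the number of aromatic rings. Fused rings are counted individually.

Ring A has a continuous p-orbital overlap around the ring; 3 ring double bonds give 6 π electrons. That satisfies 4n+2 with n=1, so ring A is aromatic (benzene ring).
Ring B has one sp³ carbon, so it is not fully conjugated — not aromatic (cyclopentene ring).
Rings C and D form a fused bicyclic system (with one sulfur) with 9 sp² atoms and 10 π electrons from ring double bonds plus a heteroatom lone pair. 10 = 4(2)+2, so the system is aromatic and both rings count as aromatic (benzothiophene).
Rings E and F form a fused bicyclic system (with one oxygen) with 9 sp² atoms and 10 π electrons from ring double bonds plus a heteroatom lone pair. 10 = 4(2)+2, so the system is aromatic and both rings count as aromatic (benzofuran).
Ring G has only sp² ring atoms; a planar conformation would have a fully conjugated π system of 4 electrons. But 4 = 4(1), which is 4n not 4n+2, so ring G is not aromatic (cyclopentadienyl cation).
Aromatic: A, C, D, E, F. Total: 5.

5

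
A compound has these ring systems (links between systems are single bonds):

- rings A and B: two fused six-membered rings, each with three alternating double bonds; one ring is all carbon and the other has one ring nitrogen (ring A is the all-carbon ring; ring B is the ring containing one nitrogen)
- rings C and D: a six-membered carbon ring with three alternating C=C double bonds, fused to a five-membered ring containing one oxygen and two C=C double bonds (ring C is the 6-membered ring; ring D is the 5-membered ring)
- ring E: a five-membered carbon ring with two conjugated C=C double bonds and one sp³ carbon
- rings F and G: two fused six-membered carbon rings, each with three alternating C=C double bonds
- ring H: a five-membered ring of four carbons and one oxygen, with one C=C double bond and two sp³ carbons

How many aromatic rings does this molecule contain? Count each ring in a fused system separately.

6

Rings A and B form a fused bicyclic system (with one nitrogen) with 10 sp² atoms and 10 π electrons from ring double bonds. 10 = 4(2)+2, so the system is aromatic and both rings count as aromatic (quinoline).
Rings C and D form a fused bicyclic system (with one oxygen) with 9 sp² atoms and 10 π electrons from ring double bonds plus a heteroatom lone pair. 10 = 4(2)+2, so the system is aromatic and both rings count as aromatic (benzofuran).
Ring E has one sp³ carbon, so it is not fully conjugated — not aromatic (cyclopentadiene).
Rings F and G form a fused bicyclic system with 10 sp² atoms and 10 π electrons from ring double bonds. 10 = 4(2)+2, so the system is aromatic and both rings count as aromatic (naphthalene).
Ring H has two sp³ carbons, so it is not fully conjugated — not aromatic (2,3-dihydrofuran).
Aromatic: A, B, C, D, F, G. Total: 6.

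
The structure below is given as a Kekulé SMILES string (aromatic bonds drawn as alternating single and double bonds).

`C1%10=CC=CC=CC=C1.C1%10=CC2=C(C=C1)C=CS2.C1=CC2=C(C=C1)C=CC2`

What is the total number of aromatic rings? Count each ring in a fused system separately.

The SMILES encodes an eight-membered carbon ring with four alternating C=C double bonds; a six-membered carbon ring with three alternating C=C double bonds, fused to a five-membered ring containing one sulfur and two C=C double bonds; a six-membered carbon ring with three alternating C=C double bonds, fused to a five-membered carbon ring containing one C=C double bond and one sp³ carbon.
The 8-membered ring has only sp² ring atoms; a planar conformation would have a fully conjugated π system of 8 electrons. But 8 = 4(2), which is 4n not 4n+2, so it is not aromatic (cyclooctatetraene) — cyclooctatetraene distorts into a non-planar tub to avoid antiaromaticity.
The fused 6/5-membered bicyclic (with one sulfur) is a single π system with 9 sp² atoms and 10 π electrons from ring double bonds plus a heteroatom lone pair. 10 = 4(2)+2, so the system is aromatic and both rings count as aromatic (benzothiophene).
The 6-membered ring has a continuous p-orbital overlap around the ring; 3 ring double bonds give 6 π electrons. That satisfies 4n+2 with n=1, so it is aromatic (benzene ring).
The 5-membered ring has one sp³ carbon, so it is not fully conjugated — not aromatic (cyclopentene ring).
3 of the 5 rings are aromatic. Total: 3.

3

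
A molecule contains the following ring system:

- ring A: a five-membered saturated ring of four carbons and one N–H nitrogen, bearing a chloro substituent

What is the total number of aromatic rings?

Ring A has only sp³ atoms, so it is not fully conjugated — not aromatic (pyrrolidine).

0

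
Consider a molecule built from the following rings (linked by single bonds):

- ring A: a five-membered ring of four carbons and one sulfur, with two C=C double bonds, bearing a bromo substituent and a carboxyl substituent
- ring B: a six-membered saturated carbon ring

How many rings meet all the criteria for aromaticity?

Ring A is fully conjugated (every ring atom contributes a p orbital); 2 ring double bonds (4 π electrons) plus a heteroatom lone pair (2) give 6 π electrons. That satisfies 4n+2 with n=1, so ring A is aromatic (thiophene).
Ring B has only sp³ atoms, so it is not fully conjugated — not aromatic (cyclohexane).
Aromatic: A. Total: 1.

1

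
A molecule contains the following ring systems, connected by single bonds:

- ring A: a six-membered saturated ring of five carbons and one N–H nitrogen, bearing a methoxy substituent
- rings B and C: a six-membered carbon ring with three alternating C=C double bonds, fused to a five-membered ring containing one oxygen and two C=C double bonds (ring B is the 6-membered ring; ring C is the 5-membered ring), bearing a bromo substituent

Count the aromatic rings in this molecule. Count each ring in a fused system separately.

2

Ring A has only sp³ atoms, so it is not fully conjugated — not aromatic (piperidine).
Rings B and C form a fused bicyclic system (with one oxygen) with 9 sp² atoms and 10 π electrons from ring double bonds plus a heteroatom lone pair. 10 = 4(2)+2, so the system is aromatic and both rings count as aromatic (benzofuran).
Aromatic: B, C. Total: 2.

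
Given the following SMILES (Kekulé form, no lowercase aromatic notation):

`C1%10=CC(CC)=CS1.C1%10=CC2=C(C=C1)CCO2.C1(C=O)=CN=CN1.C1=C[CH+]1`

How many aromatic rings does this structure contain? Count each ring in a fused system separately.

4

The SMILES encodes a five-membered ring of four carbons and one sulfur, with two C=C double bonds; a six-membered carbon ring with three alternating C=C double bonds, fused to a five-membered ring containing one oxygen and two sp³ carbons; a five-membered ring with nitrogens at positions 1 and 3 (one bearing H, one in a C=N bond) and two double bonds; a three-membered all-carbon ring bearing a positive charge on one carbon, with one C=C double bond.
The 5-membered ring with one sulfur is planar and fully conjugated; 2 ring double bonds (4 π electrons) plus a heteroatom lone pair (2) give 6 π electrons. 6 = 4(1)+2, so it is aromatic (thiophene).
The 6-membered ring is fully conjugated (every ring atom contributes a p orbital); 3 ring double bonds give 6 π electrons. That satisfies 4n+2 with n=1, so it is aromatic (benzene ring).
The 5-membered ring with one oxygen has two sp³ carbons, so it is not fully conjugated — not aromatic (oxolane ring).
The 5-membered ring with two nitrogens (one N–H, one =N–) has a continuous p-orbital overlap around the ring; 2 ring double bonds (4 π electrons) plus a heteroatom lone pair (2) give 6 π electrons. Since 6 = 4n+2 (n=1), it is aromatic (imidazole).
The 3-membered ring is planar and fully conjugated; 1 ring double bond (2 π electrons) plus the carbocation's empty p orbital (0, but keeps the ring conjugated) give 2 π electrons. 2 = 4(0)+2, so it is aromatic (cyclopropenyl cation).
4 of the 5 rings are aromatic. Total: 4.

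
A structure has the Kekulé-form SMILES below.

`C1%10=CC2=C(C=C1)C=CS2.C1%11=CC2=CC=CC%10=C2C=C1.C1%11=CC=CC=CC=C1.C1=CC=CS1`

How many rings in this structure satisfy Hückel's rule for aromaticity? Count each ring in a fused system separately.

5

The SMILES encodes a six-membered carbon ring with three alternating C=C double bonds, fused to a five-membered ring containing one sulfur and two C=C double bonds; two fused six-membered carbon rings, each with three alternating C=C double bonds; an eight-membered carbon ring with four alternating C=C double bonds; a five-membered ring of four carbons and one sulfur, with two C=C double bonds.
The fused 6/5-membered bicyclic (with one sulfur) is a single π system with 9 sp² atoms and 10 π electrons from ring double bonds plus a heteroatom lone pair. 10 = 4(2)+2, so the system is aromatic and both rings count as aromatic (benzothiophene).
The fused 6/6-membered bicyclic is a single π system with 10 sp² atoms and 10 π electrons from ring double bonds. 10 = 4(2)+2, so the system is aromatic and both rings count as aromatic (naphthalene).
The 8-membered ring has only sp² ring atoms; a planar conformation would have a fully conjugated π system of 8 electrons. But 8 = 4(2), which is 4n not 4n+2, so it is not aromatic (cyclooctatetraene) — cyclooctatetraene distorts into a non-planar tub to avoid antiaromaticity.
The 5-membered ring with one sulfur has a continuous p-orbital overlap around the ring; 2 ring double bonds (4 π electrons) plus a heteroatom lone pair (2) give 6 π electrons. 6 = 4(1)+2, so it is aromatic (thiophene).
5 of the 6 rings are aromatic. Total: 5.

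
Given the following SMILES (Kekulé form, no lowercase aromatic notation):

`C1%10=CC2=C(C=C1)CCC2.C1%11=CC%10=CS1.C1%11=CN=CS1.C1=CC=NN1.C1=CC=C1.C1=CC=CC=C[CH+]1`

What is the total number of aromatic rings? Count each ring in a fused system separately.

5

The SMILES encodes a six-membered carbon ring with three alternating C=C double bonds, fused to a saturated five-membered carbon ring; a five-membered ring of four carbons and one sulfur, with two C=C double bonds; a five-membered ring with a sulfur at position 1 and a nitrogen at position 3 (in a C=N bond), with two double bonds; a five-membered ring with two adjacent nitrogens (one bearing H, one in a double bond) and two double bonds; a four-membered carbon ring with two alternating C=C double bonds; a seven-membered all-carbon ring bearing a positive charge on one carbon, with three C=C double bonds.
The 6-membered ring is fully conjugated (every ring atom contributes a p orbital); 3 ring double bonds give 6 π electrons. Since 6 = 4n+2 (n=1), it is aromatic (benzene ring).
The 5-membered ring has three sp³ carbons, so it is not fully conjugated — not aromatic (cyclopentane ring).
The 5-membered ring with one sulfur is planar and fully conjugated; 2 ring double bonds (4 π electrons) plus a heteroatom lone pair (2) give 6 π electrons. Since 6 = 4n+2 (n=1), it is aromatic (thiophene).
The 5-membered ring with one sulfur and one =N– is fully conjugated (every ring atom contributes a p orbital); 2 ring double bonds (4 π electrons) plus a heteroatom lone pair (2) give 6 π electrons. 6 = 4(1)+2, so it is aromatic (thiazole).
The 5-membered ring with two adjacent nitrogens (one N–H, one =N–) has a continuous p-orbital overlap around the ring; 2 ring double bonds (4 π electrons) plus a heteroatom lone pair (2) give 6 π electrons. Since 6 = 4n+2 (n=1), it is aromatic (pyrazole).
The 4-membered ring has only sp² ring atoms; a planar conformation would have a fully conjugated π system of 4 electrons. But 4 = 4(1), which is 4n not 4n+2, so it is not aromatic (cyclobutadiene) — cyclobutadiene is antiaromatic and distorts to a rectangle.
The 7-membered ring is planar and fully conjugated; 3 ring double bonds (6 π electrons) plus the carbocation's empty p orbital (0, but keeps the ring conjugated) give 6 π electrons. Since 6 = 4n+2 (n=1), it is aromatic (tropylium cation).
5 of the 7 rings are aromatic. Total: 5.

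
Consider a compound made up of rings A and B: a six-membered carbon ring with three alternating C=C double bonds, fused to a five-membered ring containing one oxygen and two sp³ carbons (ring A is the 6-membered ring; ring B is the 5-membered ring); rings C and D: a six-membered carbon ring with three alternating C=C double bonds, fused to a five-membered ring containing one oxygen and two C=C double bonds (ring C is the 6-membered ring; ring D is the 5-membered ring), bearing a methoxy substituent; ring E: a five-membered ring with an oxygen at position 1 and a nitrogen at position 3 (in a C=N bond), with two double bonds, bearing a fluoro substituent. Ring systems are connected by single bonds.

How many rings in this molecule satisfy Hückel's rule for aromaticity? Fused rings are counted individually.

4

Ring A is fully conjugated (every ring atom contributes a p orbital); 3 ring double bonds give 6 π electrons. 6 = 4(1)+2, so ring A is aromatic (benzene ring).
Ring B has two sp³ carbons, so it is not fully conjugated — not aromatic (oxolane ring).
Rings C and D form a fused bicyclic system (with one oxygen) with 9 sp² atoms and 10 π electrons from ring double bonds plus a heteroatom lone pair. 10 = 4(2)+2, so the system is aromatic and both rings count as aromatic (benzofuran).
Ring E has a continuous p-orbital overlap around the ring; 2 ring double bonds (4 π electrons) plus a heteroatom lone pair (2) give 6 π electrons. That satisfies 4n+2 with n=1, so ring E is aromatic (oxazole).
Aromatic: A, C, D, E. Total: 4.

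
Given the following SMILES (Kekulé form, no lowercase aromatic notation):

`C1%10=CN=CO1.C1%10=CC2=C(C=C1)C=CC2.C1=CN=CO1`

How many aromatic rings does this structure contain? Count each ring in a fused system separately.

3

The SMILES encodes a five-membered ring with an oxygen at position 1 and a nitrogen at position 3 (in a C=N bond), with two double bonds; a six-membered carbon ring with three alternating C=C double bonds, fused to a five-membered carbon ring containing one C=C double bond and one sp³ carbon; a five-membered ring with an oxygen at position 1 and a nitrogen at position 3 (in a C=N bond), with two double bonds.
The 5-membered ring with one oxygen and one =N– is planar and fully conjugated; 2 ring double bonds (4 π electrons) plus a heteroatom lone pair (2) give 6 π electrons. Since 6 = 4n+2 (n=1), it is aromatic (oxazole).
The 6-membered ring is planar and fully conjugated; 3 ring double bonds give 6 π electrons. That satisfies 4n+2 with n=1, so it is aromatic (benzene ring).
The 5-membered ring has one sp³ carbon, so it is not fully conjugated — not aromatic (cyclopentene ring).
The second 5-membered ring with one oxygen and one =N– is planar and fully conjugated; 2 ring double bonds (4 π electrons) plus a heteroatom lone pair (2) give 6 π electrons. That satisfies 4n+2 with n=1, so it is aromatic (oxazole).
3 of the 4 rings are aromatic. Total: 3.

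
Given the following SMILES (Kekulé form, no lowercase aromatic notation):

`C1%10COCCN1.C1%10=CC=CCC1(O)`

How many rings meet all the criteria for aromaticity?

0

The SMILES encodes a six-membered saturated ring with an oxygen and an N–H nitrogen at positions 1 and 4; a six-membered carbon ring with two conjugated C=C double bonds and two sp³ carbons.
The 6-membered ring with one oxygen and one N–H (1,4) has only sp³ atoms, so it is not fully conjugated — not aromatic (morpholine).
The 6-membered ring has two sp³ carbons, so it is not fully conjugated — not aromatic (1,3-cyclohexadiene).
None of the rings are aromatic. Total: 0.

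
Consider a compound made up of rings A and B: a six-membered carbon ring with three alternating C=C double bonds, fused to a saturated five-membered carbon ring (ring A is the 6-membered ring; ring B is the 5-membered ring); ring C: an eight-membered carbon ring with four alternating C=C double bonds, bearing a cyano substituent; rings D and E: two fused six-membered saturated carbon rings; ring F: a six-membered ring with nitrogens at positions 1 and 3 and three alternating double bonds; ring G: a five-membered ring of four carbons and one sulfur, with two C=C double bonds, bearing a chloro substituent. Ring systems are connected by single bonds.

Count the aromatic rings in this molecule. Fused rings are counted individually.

3

Ring A has a continuous p-orbital overlap around the ring; 3 ring double bonds give 6 π electrons. That satisfies 4n+2 with n=1, so ring A is aromatic (benzene ring).
Ring B has three sp³ carbons, so it is not fully conjugated — not aromatic (cyclopentane ring).
Ring C has only sp² ring atoms; a planar conformation would have a fully conjugated π system of 8 electrons. But 8 = 4(2), which is 4n not 4n+2, so ring C is not aromatic (cyclooctatetraene) — cyclooctatetraene distorts into a non-planar tub to avoid antiaromaticity.
Ring D has only sp³ atoms, so it is not fully conjugated — not aromatic (cyclohexane ring).
Ring E has only sp³ atoms, so it is not fully conjugated — not aromatic (cyclohexane ring).
Ring F is fully conjugated (every ring atom contributes a p orbital); 3 ring double bonds give 6 π electrons. That satisfies 4n+2 with n=1, so ring F is aromatic (pyrimidine).
Ring G has a continuous p-orbital overlap around the ring; 2 ring double bonds (4 π electrons) plus a heteroatom lone pair (2) give 6 π electrons. 6 = 4(1)+2, so ring G is aromatic (thiophene).
Aromatic: A, F, G. Total: 3.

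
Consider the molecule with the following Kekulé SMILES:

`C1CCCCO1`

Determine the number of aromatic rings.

The SMILES encodes a six-membered saturated ring of five carbons and one oxygen.
The 6-membered ring with one oxygen has only sp³ atoms, so it is not fully conjugated — not aromatic (tetrahydropyran).

0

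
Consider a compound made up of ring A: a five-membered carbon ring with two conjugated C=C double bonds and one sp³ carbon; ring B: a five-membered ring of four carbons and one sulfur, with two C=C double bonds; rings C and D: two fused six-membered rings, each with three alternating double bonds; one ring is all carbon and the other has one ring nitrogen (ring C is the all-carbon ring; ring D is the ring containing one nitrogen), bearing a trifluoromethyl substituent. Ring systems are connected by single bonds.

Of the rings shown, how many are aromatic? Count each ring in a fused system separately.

Ring A has one sp³ carbon, so it is not fully conjugated — not aromatic (cyclopentadiene).
Ring B has a continuous p-orbital overlap around the ring; 2 ring double bonds (4 π electrons) plus a heteroatom lone pair (2) give 6 π electrons. Since 6 = 4n+2 (n=1), ring B is aromatic (thiophene).
Rings C and D form a fused bicyclic system (with one nitrogen) with 10 sp² atoms and 10 π electrons from ring double bonds. 10 = 4(2)+2, so the system is aromatic and both rings count as aromatic (quinoline).
Aromatic: B, C, D. Total: 3.

3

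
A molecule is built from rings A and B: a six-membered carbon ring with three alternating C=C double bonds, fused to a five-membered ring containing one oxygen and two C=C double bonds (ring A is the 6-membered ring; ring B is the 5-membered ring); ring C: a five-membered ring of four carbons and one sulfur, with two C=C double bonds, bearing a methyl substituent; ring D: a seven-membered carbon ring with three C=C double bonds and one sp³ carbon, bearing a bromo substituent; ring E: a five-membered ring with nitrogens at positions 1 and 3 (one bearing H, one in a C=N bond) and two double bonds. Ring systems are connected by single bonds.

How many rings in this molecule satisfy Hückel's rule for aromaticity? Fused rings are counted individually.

Rings A and B form a fused bicyclic system (with one oxygen) with 9 sp² atoms and 10 π electrons from ring double bonds plus a heteroatom lone pair. 10 = 4(2)+2, so the system is aromatic and both rings count as aromatic (benzofuran).
Ring C is planar and fully conjugated; 2 ring double bonds (4 π electrons) plus a heteroatom lone pair (2) give 6 π electrons. Since 6 = 4n+2 (n=1), ring C is aromatic (thiophene).
Ring D has one sp³ carbon, so it is not fully conjugated — not aromatic (cycloheptatriene).
Ring E is planar and fully conjugated; 2 ring double bonds (4 π electrons) plus a heteroatom lone pair (2) give 6 π electrons. Since 6 = 4n+2 (n=1), ring E is aromatic (imidazole).
Aromatic: A, B, C, E. Total: 4.

4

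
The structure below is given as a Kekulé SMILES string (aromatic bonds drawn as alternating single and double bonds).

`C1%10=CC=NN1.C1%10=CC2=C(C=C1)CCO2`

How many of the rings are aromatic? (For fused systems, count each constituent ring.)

2

The SMILES encodes a five-membered ring with two adjacent nitrogens (one bearing H, one in a double bond) and two double bonds; a six-membered carbon ring with three alternating C=C double bonds, fused to a five-membered ring containing one oxygen and two sp³ carbons.
The 5-membered ring with two adjacent nitrogens (one N–H, one =N–) has a continuous p-orbital overlap around the ring; 2 ring double bonds (4 π electrons) plus a heteroatom lone pair (2) give 6 π electrons. Since 6 = 4n+2 (n=1), it is aromatic (pyrazole).
The 6-membered ring has a continuous p-orbital overlap around the ring; 3 ring double bonds give 6 π electrons. That satisfies 4n+2 with n=1, so it is aromatic (benzene ring).
The 5-membered ring with one oxygen has two sp³ carbons, so it is not fully conjugated — not aromatic (oxolane ring).
2 of the 3 rings are aromatic. Total: 2.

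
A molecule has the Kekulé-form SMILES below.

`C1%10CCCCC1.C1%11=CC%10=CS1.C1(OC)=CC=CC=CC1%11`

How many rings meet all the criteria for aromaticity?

The SMILES encodes a six-membered saturated carbon ring; a five-membered ring of four carbons and one sulfur, with two C=C double bonds; a seven-membered carbon ring with three C=C double bonds and one sp³ carbon.
The 6-membered ring has only sp³ atoms, so it is not fully conjugated — not aromatic (cyclohexane).
The 5-membered ring with one sulfur has a continuous p-orbital overlap around the ring; 2 ring double bonds (4 π electrons) plus a heteroatom lone pair (2) give 6 π electrons. Since 6 = 4n+2 (n=1), it is aromatic (thiophene).
The 7-membered ring has one sp³ carbon, so it is not fully conjugated — not aromatic (cycloheptatriene).
1 of the 3 rings is aromatic. Total: 1.

1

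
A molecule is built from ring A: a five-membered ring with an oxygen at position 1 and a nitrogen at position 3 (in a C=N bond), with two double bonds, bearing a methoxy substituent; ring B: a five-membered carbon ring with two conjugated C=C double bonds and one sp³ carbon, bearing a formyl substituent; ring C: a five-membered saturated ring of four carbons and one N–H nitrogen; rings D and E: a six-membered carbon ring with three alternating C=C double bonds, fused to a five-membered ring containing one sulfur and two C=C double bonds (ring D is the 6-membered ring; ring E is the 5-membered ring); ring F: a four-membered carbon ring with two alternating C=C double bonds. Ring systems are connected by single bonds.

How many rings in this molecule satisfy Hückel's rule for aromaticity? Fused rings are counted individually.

3

Ring A is fully conjugated (every ring atom contributes a p orbital); 2 ring double bonds (4 π electrons) plus a heteroatom lone pair (2) give 6 π electrons. That satisfies 4n+2 with n=1, so ring A is aromatic (oxazole).
Ring B has one sp³ carbon, so it is not fully conjugated — not aromatic (cyclopentadiene).
Ring C has only sp³ atoms, so it is not fully conjugated — not aromatic (pyrrolidine).
Rings D and E form a fused bicyclic system (with one sulfur) with 9 sp² atoms and 10 π electrons from ring double bonds plus a heteroatom lone pair. 10 = 4(2)+2, so the system is aromatic and both rings count as aromatic (benzothiophene).
Ring F has only sp² ring atoms; a planar conformation would have a fully conjugated π system of 4 electrons. But 4 = 4(1), which is 4n not 4n+2, so ring F is not aromatic (cyclobutadiene) — cyclobutadiene is antiaromatic and distorts to a rectangle.
Aromatic: A, D, E. Total: 3.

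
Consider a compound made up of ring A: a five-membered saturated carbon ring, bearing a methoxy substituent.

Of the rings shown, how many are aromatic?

0

Ring A has only sp³ atoms, so it is not fully conjugated — not aromatic (cyclopentane).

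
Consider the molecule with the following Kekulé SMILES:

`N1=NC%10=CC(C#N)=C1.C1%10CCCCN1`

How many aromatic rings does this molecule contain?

The SMILES encodes a six-membered ring with two adjacent nitrogens and three alternating double bonds; a six-membered saturated ring of five carbons and one N–H nitrogen.
The 6-membered ring with two nitrogens (1,2) is fully conjugated (every ring atom contributes a p orbital); 3 ring double bonds give 6 π electrons. Since 6 = 4n+2 (n=1), it is aromatic (pyridazine).
The 6-membered ring with one N–H has only sp³ atoms, so it is not fully conjugated — not aromatic (piperidine).
1 of the 2 rings is aromatic. Total: 1.

1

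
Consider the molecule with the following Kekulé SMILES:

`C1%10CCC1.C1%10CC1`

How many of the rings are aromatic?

0

The SMILES encodes a four-membered saturated carbon ring; a three-membered saturated carbon ring.
The 4-membered ring has only sp³ atoms, so it is not fully conjugated — not aromatic (cyclobutane).
The 3-membered ring has only sp³ atoms, so it is not fully conjugated — not aromatic (cyclopropane).
None of the rings are aromatic. Total: 0.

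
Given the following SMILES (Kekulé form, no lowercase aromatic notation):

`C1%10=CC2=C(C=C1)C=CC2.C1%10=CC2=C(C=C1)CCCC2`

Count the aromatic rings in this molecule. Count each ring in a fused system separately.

2

The SMILES encodes a six-membered carbon ring with three alternating C=C double bonds, fused to a five-membered carbon ring containing one C=C double bond and one sp³ carbon; a six-membered carbon ring with three alternating C=C double bonds, fused to a saturated six-membered carbon ring.
The 6-membered ring is planar and fully conjugated; 3 ring double bonds give 6 π electrons. Since 6 = 4n+2 (n=1), it is aromatic (benzene ring).
The 5-membered ring has one sp³ carbon, so it is not fully conjugated — not aromatic (cyclopentene ring).
The second 6-membered ring has a continuous p-orbital overlap around the ring; 3 ring double bonds give 6 π electrons. That satisfies 4n+2 with n=1, so it is aromatic (benzene ring).
The third 6-membered ring has four sp³ carbons, so it is not fully conjugated — not aromatic (cyclohexane ring).
2 of the 4 rings are aromatic. Total: 2.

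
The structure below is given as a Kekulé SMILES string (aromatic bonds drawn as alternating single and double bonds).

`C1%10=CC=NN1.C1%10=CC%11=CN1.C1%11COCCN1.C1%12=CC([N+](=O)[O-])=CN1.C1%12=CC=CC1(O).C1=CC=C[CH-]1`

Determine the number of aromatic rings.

The SMILES encodes a five-membered ring with two adjacent nitrogens (one bearing H, one in a double bond) and two double bonds; a five-membered ring of four carbons and one nitrogen bearing a hydrogen, with two C=C double bonds; a six-membered saturated ring with an oxygen and an N–H nitrogen at positions 1 and 4; a five-membered ring of four carbons and one nitrogen bearing a hydrogen, with two C=C double bonds; a five-membered carbon ring with two conjugated C=C double bonds and one sp³ carbon; a five-membered all-carbon ring bearing a negative charge on one carbon, with two C=C double bonds.
The 5-membered ring with two adjacent nitrogens (one N–H, one =N–) is planar and fully conjugated; 2 ring double bonds (4 π electrons) plus a heteroatom lone pair (2) give 6 π electrons. 6 = 4(1)+2, so it is aromatic (pyrazole).
The 5-membered ring with one N–H is planar and fully conjugated; 2 ring double bonds (4 π electrons) plus a heteroatom lone pair (2) give 6 π electrons. That satisfies 4n+2 with n=1, so it is aromatic (pyrrole).
The 6-membered ring with one oxygen and one N–H (1,4) has only sp³ atoms, so it is not fully conjugated — not aromatic (morpholine).
The second 5-membered ring with one N–H is fully conjugated (every ring atom contributes a p orbital); 2 ring double bonds (4 π electrons) plus a heteroatom lone pair (2) give 6 π electrons. Since 6 = 4n+2 (n=1), it is aromatic (pyrrole).
The 5-membered ring has one sp³ carbon, so it is not fully conjugated — not aromatic (cyclopentadiene).
The second 5-membered ring has a continuous p-orbital overlap around the ring; 2 ring double bonds (4 π electrons) plus the carbanion lone pair (2) give 6 π electrons. That satisfies 4n+2 with n=1, so it is aromatic (cyclopentadienyl anion).
4 of the 6 rings are aromatic. Total: 4.

4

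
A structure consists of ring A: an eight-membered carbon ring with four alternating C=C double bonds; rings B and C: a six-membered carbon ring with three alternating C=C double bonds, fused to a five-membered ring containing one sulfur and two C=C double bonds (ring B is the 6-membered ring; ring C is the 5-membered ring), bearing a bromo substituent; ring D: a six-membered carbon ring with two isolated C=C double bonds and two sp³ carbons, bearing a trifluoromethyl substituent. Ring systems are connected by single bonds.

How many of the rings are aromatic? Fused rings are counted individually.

Ring A has only sp² ring atoms; a planar conformation would have a fully conjugated π system of 8 electrons. But 8 = 4(2), which is 4n not 4n+2, so ring A is not aromatic (cyclooctatetraene) — cyclooctatetraene distorts into a non-planar tub to avoid antiaromaticity.
Rings B and C form a fused bicyclic system (with one sulfur) with 9 sp² atoms and 10 π electrons from ring double bonds plus a heteroatom lone pair. 10 = 4(2)+2, so the system is aromatic and both rings count as aromatic (benzothiophene).
Ring D has two sp³ carbons, so it is not fully conjugated — not aromatic (1,4-cyclohexadiene).
Aromatic: B, C. Total: 2.

2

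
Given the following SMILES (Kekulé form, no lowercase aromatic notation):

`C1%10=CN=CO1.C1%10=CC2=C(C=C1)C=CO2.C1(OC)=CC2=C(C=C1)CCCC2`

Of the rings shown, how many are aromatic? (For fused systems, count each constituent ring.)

4

The SMILES encodes a five-membered ring with an oxygen at position 1 and a nitrogen at position 3 (in a C=N bond), with two double bonds; a six-membered carbon ring with three alternating C=C double bonds, fused to a five-membered ring containing one oxygen and two C=C double bonds; a six-membered carbon ring with three alternating C=C double bonds, fused to a saturated six-membered carbon ring.
The 5-membered ring with one oxygen and one =N– has a continuous p-orbital overlap around the ring; 2 ring double bonds (4 π electrons) plus a heteroatom lone pair (2) give 6 π electrons. Since 6 = 4n+2 (n=1), it is aromatic (oxazole).
The fused 6/5-membered bicyclic (with one oxygen) is a single π system with 9 sp² atoms and 10 π electrons from ring double bonds plus a heteroatom lone pair. 10 = 4(2)+2, so the system is aromatic and both rings count as aromatic (benzofuran).
The 6-membered ring has a continuous p-orbital overlap around the ring; 3 ring double bonds give 6 π electrons. Since 6 = 4n+2 (n=1), it is aromatic (benzene ring).
The second 6-membered ring has four sp³ carbons, so it is not fully conjugated — not aromatic (cyclohexane ring).
4 of the 5 rings are aromatic. Total: 4.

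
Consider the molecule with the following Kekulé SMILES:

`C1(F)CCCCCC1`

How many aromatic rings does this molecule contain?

0

The SMILES encodes a seven-membered saturated carbon ring.
The 7-membered ring has only sp³ atoms, so it is not fully conjugated — not aromatic (cycloheptane).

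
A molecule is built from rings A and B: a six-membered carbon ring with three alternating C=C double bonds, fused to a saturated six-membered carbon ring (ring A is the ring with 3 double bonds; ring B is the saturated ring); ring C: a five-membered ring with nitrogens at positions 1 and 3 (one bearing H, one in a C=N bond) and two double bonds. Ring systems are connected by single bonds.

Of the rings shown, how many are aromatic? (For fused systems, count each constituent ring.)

Ring A has a continuous p-orbital overlap around the ring; 3 ring double bonds give 6 π electrons. 6 = 4(1)+2, so ring A is aromatic (benzene ring).
Ring B has four sp³ carbons, so it is not fully conjugated — not aromatic (cyclohexane ring).
Ring C has a continuous p-orbital overlap around the ring; 2 ring double bonds (4 π electrons) plus a heteroatom lone pair (2) give 6 π electrons. 6 = 4(1)+2, so ring C is aromatic (imidazole).
Aromatic: A, C. Total: 2.

2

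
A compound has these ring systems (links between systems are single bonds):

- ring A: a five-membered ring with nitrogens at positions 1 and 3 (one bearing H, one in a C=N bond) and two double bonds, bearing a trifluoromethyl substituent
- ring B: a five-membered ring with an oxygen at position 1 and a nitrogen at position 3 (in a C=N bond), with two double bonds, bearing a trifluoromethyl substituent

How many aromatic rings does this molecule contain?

2

Ring A is fully conjugated (every ring atom contributes a p orbital); 2 ring double bonds (4 π electrons) plus a heteroatom lone pair (2) give 6 π electrons. That satisfies 4n+2 with n=1, so ring A is aromatic (imidazole).
Ring B has a continuous p-orbital overlap around the ring; 2 ring double bonds (4 π electrons) plus a heteroatom lone pair (2) give 6 π electrons. Since 6 = 4n+2 (n=1), ring B is aromatic (oxazole).
Aromatic: A, B. Total: 2.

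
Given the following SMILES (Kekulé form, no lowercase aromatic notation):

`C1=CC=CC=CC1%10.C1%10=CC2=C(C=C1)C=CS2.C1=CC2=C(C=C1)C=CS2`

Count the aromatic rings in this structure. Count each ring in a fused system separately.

4

The SMILES encodes a seven-membered carbon ring with three C=C double bonds and one sp³ carbon; a six-membered carbon ring with three alternating C=C double bonds, fused to a five-membered ring containing one sulfur and two C=C double bonds; a six-membered carbon ring with three alternating C=C double bonds, fused to a five-membered ring containing one sulfur and two C=C double bonds.
The 7-membered ring has one sp³ carbon, so it is not fully conjugated — not aromatic (cycloheptatriene).
The fused 6/5-membered bicyclic (with one sulfur) is a single π system with 9 sp² atoms and 10 π electrons from ring double bonds plus a heteroatom lone pair. 10 = 4(2)+2, so the system is aromatic and both rings count as aromatic (benzothiophene).
The fused 6/5-membered bicyclic (with one sulfur) is a single π system with 9 sp² atoms and 10 π electrons from ring double bonds plus a heteroatom lone pair. 10 = 4(2)+2, so the system is aromatic and both rings count as aromatic (benzothiophene).
4 of the 5 rings are aromatic. Total: 4.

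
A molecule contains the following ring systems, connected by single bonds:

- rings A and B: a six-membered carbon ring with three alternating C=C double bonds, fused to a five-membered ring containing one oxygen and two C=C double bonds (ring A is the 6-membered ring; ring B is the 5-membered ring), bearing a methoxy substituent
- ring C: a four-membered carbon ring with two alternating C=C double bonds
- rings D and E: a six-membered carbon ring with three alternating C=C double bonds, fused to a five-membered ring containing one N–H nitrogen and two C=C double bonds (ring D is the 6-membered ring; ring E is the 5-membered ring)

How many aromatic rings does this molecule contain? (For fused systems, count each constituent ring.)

Rings A and B form a fused bicyclic system (with one oxygen) with 9 sp² atoms and 10 π electrons from ring double bonds plus a heteroatom lone pair. 10 = 4(2)+2, so the system is aromatic and both rings count as aromatic (benzofuran).
Ring C has only sp² ring atoms; a planar conformation would have a fully conjugated π system of 4 electrons. But 4 = 4(1), which is 4n not 4n+2, so ring C is not aromatic (cyclobutadiene) — cyclobutadiene is antiaromatic and distorts to a rectangle.
Rings D and E form a fused bicyclic system (with one N–H) with 9 sp² atoms and 10 π electrons from ring double bonds plus a heteroatom lone pair. 10 = 4(2)+2, so the system is aromatic and both rings count as aromatic (indole).
Aromatic: A, B, D, E. Total: 4.

4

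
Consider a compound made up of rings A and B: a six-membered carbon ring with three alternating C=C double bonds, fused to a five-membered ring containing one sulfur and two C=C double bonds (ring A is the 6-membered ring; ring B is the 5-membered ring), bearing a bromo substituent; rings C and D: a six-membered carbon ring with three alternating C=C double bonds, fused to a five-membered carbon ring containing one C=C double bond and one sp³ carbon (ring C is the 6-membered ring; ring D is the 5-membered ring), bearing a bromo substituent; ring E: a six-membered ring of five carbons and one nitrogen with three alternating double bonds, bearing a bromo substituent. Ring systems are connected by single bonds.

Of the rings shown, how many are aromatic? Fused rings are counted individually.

4

Rings A and B form a fused bicyclic system (with one sulfur) with 9 sp² atoms and 10 π electrons from ring double bonds plus a heteroatom lone pair. 10 = 4(2)+2, so the system is aromatic and both rings count as aromatic (benzothiophene).
Ring C is planar and fully conjugated; 3 ring double bonds give 6 π electrons. 6 = 4(1)+2, so ring C is aromatic (benzene ring).
Ring D has one sp³ carbon, so it is not fully conjugated — not aromatic (cyclopentene ring).
Ring E is fully conjugated (every ring atom contributes a p orbital); 3 ring double bonds give 6 π electrons. 6 = 4(1)+2, so ring E is aromatic (pyridine).
Aromatic: A, B, C, E. Total: 4.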